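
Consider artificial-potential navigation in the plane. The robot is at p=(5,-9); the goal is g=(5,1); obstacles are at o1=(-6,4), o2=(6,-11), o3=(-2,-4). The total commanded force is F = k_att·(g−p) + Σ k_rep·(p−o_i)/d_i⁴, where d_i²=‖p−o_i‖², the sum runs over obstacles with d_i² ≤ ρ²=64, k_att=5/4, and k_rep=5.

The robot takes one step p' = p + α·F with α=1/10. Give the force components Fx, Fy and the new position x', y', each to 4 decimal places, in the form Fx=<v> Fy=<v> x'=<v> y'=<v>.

F_att = 5/4·(g−p) = 5/4·(0,10) = (0.0000,12.5000)
o1: d²=290 > ρ²=64 → inactive
o2: d²=5 ≤ ρ²=64; F_rep = 5·(-1,2)/5² = (-0.2000,0.4000)
o3: d²=74 > ρ²=64 → inactive
F = F_att + ΣF_rep = (-0.2000,12.9000)
p' = p + 1/10·F = (4.9800,-7.7100)

Fx=-0.2000 Fy=12.9000 x'=4.9800 y'=-7.7100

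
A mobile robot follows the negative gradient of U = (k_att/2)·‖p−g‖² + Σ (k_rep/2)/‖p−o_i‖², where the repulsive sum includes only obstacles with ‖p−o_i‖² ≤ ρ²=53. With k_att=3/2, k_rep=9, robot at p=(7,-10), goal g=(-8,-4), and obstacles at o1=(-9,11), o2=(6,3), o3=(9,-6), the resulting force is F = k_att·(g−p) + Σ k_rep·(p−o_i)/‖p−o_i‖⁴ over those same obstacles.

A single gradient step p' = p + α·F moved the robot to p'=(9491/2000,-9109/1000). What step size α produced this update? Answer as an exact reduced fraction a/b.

F_att = 3/2·(g−p) = 3/2·(-15,6) = (-22.5000,9.0000)
o1: d²=697 > ρ²=53 → inactive
o2: d²=170 > ρ²=53 → inactive
o3: d²=20 ≤ ρ²=53; F_rep = 9·(-2,-4)/20² = (-0.0450,-0.0900)
F = F_att + ΣF_rep = (-22.5450,8.9100)
Δp = p'−p = (-2.2545,0.8910); α = Δx/Fx = (-4509/2000) / (-4509/200) = 1/10
check: Δy/Fy = (891/1000) / (891/100) = 1/10 ✓

α = 1/10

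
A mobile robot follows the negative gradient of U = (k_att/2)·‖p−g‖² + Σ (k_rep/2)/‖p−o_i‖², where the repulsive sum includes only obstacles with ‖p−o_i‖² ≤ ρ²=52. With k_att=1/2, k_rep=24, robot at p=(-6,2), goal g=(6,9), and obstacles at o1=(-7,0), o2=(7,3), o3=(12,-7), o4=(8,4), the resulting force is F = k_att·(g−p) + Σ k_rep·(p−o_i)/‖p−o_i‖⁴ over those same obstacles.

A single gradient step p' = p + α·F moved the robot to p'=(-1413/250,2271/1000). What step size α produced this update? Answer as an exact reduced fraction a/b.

α = 1/20

F_att = 1/2·(g−p) = 1/2·(12,7) = (6.0000,3.5000)
o1: d²=5 ≤ ρ²=52; F_rep = 24·(1,2)/5² = (0.9600,1.9200)
o2: d²=170 > ρ²=52 → inactive
o3: d²=405 > ρ²=52 → inactive
o4: d²=200 > ρ²=52 → inactive
F = F_att + ΣF_rep = (6.9600,5.4200)
Δp = p'−p = (0.3480,0.2710); α = Δx/Fx = (87/250) / (174/25) = 1/20
check: Δy/Fy = (271/1000) / (271/50) = 1/20 ✓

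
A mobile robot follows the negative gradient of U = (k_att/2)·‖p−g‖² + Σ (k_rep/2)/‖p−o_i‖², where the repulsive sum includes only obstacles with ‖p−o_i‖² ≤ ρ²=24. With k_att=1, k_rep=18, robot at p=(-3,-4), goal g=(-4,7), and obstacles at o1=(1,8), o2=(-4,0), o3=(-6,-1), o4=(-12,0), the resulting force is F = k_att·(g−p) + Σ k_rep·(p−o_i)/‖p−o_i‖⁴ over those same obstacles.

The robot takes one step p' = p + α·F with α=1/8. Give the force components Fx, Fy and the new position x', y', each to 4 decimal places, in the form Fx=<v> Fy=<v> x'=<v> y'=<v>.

Fx=-0.7710 Fy=10.5842 x'=-3.0964 y'=-2.6770

F_att = 1·(g−p) = 1·(-1,11) = (-1.0000,11.0000)
o1: d²=160 > ρ²=24 → inactive
o2: d²=17 ≤ ρ²=24; F_rep = 18·(1,-4)/17² = (0.0623,-0.2491)
o3: d²=18 ≤ ρ²=24; F_rep = 18·(3,-3)/18² = (0.1667,-0.1667)
o4: d²=97 > ρ²=24 → inactive
F = F_att + ΣF_rep = (-0.7710,10.5842)
p' = p + 1/8·F = (-3.0964,-2.6770)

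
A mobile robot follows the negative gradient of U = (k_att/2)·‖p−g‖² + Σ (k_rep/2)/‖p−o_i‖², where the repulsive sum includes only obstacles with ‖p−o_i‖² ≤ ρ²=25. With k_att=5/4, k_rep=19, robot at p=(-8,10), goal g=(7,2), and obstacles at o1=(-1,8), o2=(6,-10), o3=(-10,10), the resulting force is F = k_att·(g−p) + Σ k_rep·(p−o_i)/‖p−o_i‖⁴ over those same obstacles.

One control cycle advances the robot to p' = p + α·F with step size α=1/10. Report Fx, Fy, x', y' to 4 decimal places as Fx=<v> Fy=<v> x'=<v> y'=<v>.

Fx=21.1250 Fy=-10.0000 x'=-5.8875 y'=9.0000

F_att = 5/4·(g−p) = 5/4·(15,-8) = (18.7500,-10.0000)
o1: d²=53 > ρ²=25 → inactive
o2: d²=596 > ρ²=25 → inactive
o3: d²=4 ≤ ρ²=25; F_rep = 19·(2,0)/4² = (2.3750,0.0000)
F = F_att + ΣF_rep = (21.1250,-10.0000)
p' = p + 1/10·F = (-5.8875,9.0000)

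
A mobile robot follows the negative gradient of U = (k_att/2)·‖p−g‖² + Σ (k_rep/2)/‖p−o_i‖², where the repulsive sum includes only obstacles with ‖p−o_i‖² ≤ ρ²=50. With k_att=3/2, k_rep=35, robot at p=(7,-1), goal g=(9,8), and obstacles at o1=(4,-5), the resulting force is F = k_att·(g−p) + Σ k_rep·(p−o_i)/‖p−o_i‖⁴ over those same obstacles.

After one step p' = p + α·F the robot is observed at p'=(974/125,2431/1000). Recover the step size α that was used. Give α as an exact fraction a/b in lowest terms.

F_att = 3/2·(g−p) = 3/2·(2,9) = (3.0000,13.5000)
o1: d²=25 ≤ ρ²=50; F_rep = 35·(3,4)/25² = (0.1680,0.2240)
F = F_att + ΣF_rep = (3.1680,13.7240)
Δp = p'−p = (0.7920,3.4310); α = Δx/Fx = (99/125) / (396/125) = 1/4
check: Δy/Fy = (3431/1000) / (3431/250) = 1/4 ✓

α = 1/4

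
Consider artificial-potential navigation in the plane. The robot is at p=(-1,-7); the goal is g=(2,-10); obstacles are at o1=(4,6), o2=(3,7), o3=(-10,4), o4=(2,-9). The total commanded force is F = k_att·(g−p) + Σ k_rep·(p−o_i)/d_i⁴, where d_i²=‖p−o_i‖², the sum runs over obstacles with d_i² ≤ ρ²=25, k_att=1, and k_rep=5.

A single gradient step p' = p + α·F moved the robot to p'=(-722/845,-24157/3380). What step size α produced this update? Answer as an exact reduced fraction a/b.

α = 1/20

F_att = 1·(g−p) = 1·(3,-3) = (3.0000,-3.0000)
o1: d²=194 > ρ²=25 → inactive
o2: d²=212 > ρ²=25 → inactive
o3: d²=202 > ρ²=25 → inactive
o4: d²=13 ≤ ρ²=25; F_rep = 5·(-3,2)/13² = (-0.0888,0.0592)
F = F_att + ΣF_rep = (2.9112,-2.9408)
Δp = p'−p = (0.1456,-0.1470); α = Δx/Fx = (123/845) / (492/169) = 1/20
check: Δy/Fy = (-497/3380) / (-497/169) = 1/20 ✓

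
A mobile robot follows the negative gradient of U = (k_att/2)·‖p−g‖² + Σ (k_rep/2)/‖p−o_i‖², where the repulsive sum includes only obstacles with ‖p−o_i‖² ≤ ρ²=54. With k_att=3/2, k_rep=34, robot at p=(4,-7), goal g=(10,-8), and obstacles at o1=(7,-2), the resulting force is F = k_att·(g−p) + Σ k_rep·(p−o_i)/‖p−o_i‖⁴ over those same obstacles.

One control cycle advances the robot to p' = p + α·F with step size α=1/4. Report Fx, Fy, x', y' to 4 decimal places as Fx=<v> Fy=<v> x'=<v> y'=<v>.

F_att = 3/2·(g−p) = 3/2·(6,-1) = (9.0000,-1.5000)
o1: d²=34 ≤ ρ²=54; F_rep = 34·(-3,-5)/34² = (-0.0882,-0.1471)
F = F_att + ΣF_rep = (8.9118,-1.6471)
p' = p + 1/4·F = (6.2279,-7.4118)

Fx=8.9118 Fy=-1.6471 x'=6.2279 y'=-7.4118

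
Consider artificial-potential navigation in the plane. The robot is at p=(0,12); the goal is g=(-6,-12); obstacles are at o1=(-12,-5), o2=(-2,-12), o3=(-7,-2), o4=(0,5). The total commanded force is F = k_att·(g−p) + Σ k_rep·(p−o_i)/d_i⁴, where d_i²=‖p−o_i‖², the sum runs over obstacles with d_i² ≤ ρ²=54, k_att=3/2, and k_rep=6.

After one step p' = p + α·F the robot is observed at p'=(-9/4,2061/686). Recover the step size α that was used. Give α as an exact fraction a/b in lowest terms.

α = 1/4

F_att = 3/2·(g−p) = 3/2·(-6,-24) = (-9.0000,-36.0000)
o1: d²=433 > ρ²=54 → inactive
o2: d²=580 > ρ²=54 → inactive
o3: d²=245 > ρ²=54 → inactive
o4: d²=49 ≤ ρ²=54; F_rep = 6·(0,7)/49² = (0.0000,0.0175)
F = F_att + ΣF_rep = (-9.0000,-35.9825)
Δp = p'−p = (-2.2500,-8.9956); α = Δx/Fx = (-9/4) / (-9) = 1/4
check: Δy/Fy = (-6171/686) / (-12342/343) = 1/4 ✓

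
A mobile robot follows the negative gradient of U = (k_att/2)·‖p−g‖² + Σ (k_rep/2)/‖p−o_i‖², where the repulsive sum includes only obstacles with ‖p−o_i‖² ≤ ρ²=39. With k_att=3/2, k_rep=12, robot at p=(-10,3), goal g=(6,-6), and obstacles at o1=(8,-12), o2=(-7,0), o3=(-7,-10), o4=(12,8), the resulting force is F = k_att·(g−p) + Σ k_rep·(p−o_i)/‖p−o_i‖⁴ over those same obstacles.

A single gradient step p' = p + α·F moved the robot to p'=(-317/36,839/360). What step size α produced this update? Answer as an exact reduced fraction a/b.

α = 1/20

F_att = 3/2·(g−p) = 3/2·(16,-9) = (24.0000,-13.5000)
o1: d²=549 > ρ²=39 → inactive
o2: d²=18 ≤ ρ²=39; F_rep = 12·(-3,3)/18² = (-0.1111,0.1111)
o3: d²=178 > ρ²=39 → inactive
o4: d²=509 > ρ²=39 → inactive
F = F_att + ΣF_rep = (23.8889,-13.3889)
Δp = p'−p = (1.1944,-0.6694); α = Δx/Fx = (43/36) / (215/9) = 1/20
check: Δy/Fy = (-241/360) / (-241/18) = 1/20 ✓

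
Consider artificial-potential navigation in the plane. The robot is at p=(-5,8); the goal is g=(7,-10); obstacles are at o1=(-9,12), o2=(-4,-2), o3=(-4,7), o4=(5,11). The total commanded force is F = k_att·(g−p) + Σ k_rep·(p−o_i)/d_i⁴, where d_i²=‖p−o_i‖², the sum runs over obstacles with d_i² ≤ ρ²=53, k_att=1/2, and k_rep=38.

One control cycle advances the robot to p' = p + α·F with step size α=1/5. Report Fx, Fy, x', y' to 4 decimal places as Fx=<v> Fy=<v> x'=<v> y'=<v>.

F_att = 1/2·(g−p) = 1/2·(12,-18) = (6.0000,-9.0000)
o1: d²=32 ≤ ρ²=53; F_rep = 38·(4,-4)/32² = (0.1484,-0.1484)
o2: d²=101 > ρ²=53 → inactive
o3: d²=2 ≤ ρ²=53; F_rep = 38·(-1,1)/2² = (-9.5000,9.5000)
o4: d²=109 > ρ²=53 → inactive
F = F_att + ΣF_rep = (-3.3516,0.3516)
p' = p + 1/5·F = (-5.6703,8.0703)

Fx=-3.3516 Fy=0.3516 x'=-5.6703 y'=8.0703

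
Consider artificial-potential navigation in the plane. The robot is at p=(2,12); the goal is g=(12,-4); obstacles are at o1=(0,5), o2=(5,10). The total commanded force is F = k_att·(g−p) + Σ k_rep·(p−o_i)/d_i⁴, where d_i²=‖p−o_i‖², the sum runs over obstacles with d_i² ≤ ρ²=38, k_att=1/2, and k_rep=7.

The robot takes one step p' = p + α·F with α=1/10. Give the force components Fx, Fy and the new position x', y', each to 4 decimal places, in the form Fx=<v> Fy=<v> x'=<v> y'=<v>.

F_att = 1/2·(g−p) = 1/2·(10,-16) = (5.0000,-8.0000)
o1: d²=53 > ρ²=38 → inactive
o2: d²=13 ≤ ρ²=38; F_rep = 7·(-3,2)/13² = (-0.1243,0.0828)
F = F_att + ΣF_rep = (4.8757,-7.9172)
p' = p + 1/10·F = (2.4876,11.2083)

Fx=4.8757 Fy=-7.9172 x'=2.4876 y'=11.2083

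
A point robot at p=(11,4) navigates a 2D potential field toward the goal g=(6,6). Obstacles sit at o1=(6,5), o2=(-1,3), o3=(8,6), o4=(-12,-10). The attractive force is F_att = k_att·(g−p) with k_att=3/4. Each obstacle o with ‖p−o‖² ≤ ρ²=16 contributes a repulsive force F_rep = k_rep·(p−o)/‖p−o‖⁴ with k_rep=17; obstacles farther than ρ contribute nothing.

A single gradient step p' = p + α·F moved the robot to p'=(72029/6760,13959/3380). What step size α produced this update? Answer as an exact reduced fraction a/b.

F_att = 3/4·(g−p) = 3/4·(-5,2) = (-3.7500,1.5000)
o1: d²=26 > ρ²=16 → inactive
o2: d²=145 > ρ²=16 → inactive
o3: d²=13 ≤ ρ²=16; F_rep = 17·(3,-2)/13² = (0.3018,-0.2012)
o4: d²=725 > ρ²=16 → inactive
F = F_att + ΣF_rep = (-3.4482,1.2988)
Δp = p'−p = (-0.3448,0.1299); α = Δx/Fx = (-2331/6760) / (-2331/676) = 1/10
check: Δy/Fy = (439/3380) / (439/338) = 1/10 ✓

α = 1/10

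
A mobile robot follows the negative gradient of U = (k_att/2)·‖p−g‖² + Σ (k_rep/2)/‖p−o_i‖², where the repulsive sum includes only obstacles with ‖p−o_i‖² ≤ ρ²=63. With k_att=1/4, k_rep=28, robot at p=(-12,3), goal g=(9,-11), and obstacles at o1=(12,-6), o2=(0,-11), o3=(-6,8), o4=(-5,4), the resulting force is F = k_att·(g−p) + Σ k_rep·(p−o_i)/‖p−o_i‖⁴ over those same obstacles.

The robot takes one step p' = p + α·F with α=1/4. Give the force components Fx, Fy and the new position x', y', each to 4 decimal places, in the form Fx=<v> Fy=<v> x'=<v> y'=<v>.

F_att = 1/4·(g−p) = 1/4·(21,-14) = (5.2500,-3.5000)
o1: d²=657 > ρ²=63 → inactive
o2: d²=340 > ρ²=63 → inactive
o3: d²=61 ≤ ρ²=63; F_rep = 28·(-6,-5)/61² = (-0.0451,-0.0376)
o4: d²=50 ≤ ρ²=63; F_rep = 28·(-7,-1)/50² = (-0.0784,-0.0112)
F = F_att + ΣF_rep = (5.1265,-3.5488)
p' = p + 1/4·F = (-10.7184,2.1128)

Fx=5.1265 Fy=-3.5488 x'=-10.7184 y'=2.1128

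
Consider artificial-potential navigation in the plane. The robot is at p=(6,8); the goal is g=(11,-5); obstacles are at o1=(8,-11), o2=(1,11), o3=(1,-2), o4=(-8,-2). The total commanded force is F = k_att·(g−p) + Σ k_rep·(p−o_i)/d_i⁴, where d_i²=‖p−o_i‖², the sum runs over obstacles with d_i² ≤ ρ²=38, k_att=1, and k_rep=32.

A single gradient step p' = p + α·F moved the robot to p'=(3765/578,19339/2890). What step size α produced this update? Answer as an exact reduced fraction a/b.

F_att = 1·(g−p) = 1·(5,-13) = (5.0000,-13.0000)
o1: d²=365 > ρ²=38 → inactive
o2: d²=34 ≤ ρ²=38; F_rep = 32·(5,-3)/34² = (0.1384,-0.0830)
o3: d²=125 > ρ²=38 → inactive
o4: d²=296 > ρ²=38 → inactive
F = F_att + ΣF_rep = (5.1384,-13.0830)
Δp = p'−p = (0.5138,-1.3083); α = Δx/Fx = (297/578) / (1485/289) = 1/10
check: Δy/Fy = (-3781/2890) / (-3781/289) = 1/10 ✓

α = 1/10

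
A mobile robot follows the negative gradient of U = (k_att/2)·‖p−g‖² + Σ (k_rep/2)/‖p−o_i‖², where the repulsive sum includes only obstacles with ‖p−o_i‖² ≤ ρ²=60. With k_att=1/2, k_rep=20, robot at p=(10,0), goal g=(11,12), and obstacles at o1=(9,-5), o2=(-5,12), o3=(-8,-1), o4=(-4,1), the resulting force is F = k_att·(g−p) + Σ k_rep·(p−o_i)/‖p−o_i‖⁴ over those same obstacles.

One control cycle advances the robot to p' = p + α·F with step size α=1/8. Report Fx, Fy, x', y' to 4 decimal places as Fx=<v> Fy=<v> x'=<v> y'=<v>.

F_att = 1/2·(g−p) = 1/2·(1,12) = (0.5000,6.0000)
o1: d²=26 ≤ ρ²=60; F_rep = 20·(1,5)/26² = (0.0296,0.1479)
o2: d²=369 > ρ²=60 → inactive
o3: d²=325 > ρ²=60 → inactive
o4: d²=197 > ρ²=60 → inactive
F = F_att + ΣF_rep = (0.5296,6.1479)
p' = p + 1/8·F = (10.0662,0.7685)

Fx=0.5296 Fy=6.1479 x'=10.0662 y'=0.7685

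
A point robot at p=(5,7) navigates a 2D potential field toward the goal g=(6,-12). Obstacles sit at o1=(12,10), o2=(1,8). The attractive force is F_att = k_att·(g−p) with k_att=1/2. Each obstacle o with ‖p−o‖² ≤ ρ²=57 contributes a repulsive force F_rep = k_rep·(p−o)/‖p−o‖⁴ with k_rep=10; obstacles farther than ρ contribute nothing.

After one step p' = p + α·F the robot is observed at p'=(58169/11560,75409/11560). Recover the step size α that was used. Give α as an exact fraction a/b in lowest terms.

F_att = 1/2·(g−p) = 1/2·(1,-19) = (0.5000,-9.5000)
o1: d²=58 > ρ²=57 → inactive
o2: d²=17 ≤ ρ²=57; F_rep = 10·(4,-1)/17² = (0.1384,-0.0346)
F = F_att + ΣF_rep = (0.6384,-9.5346)
Δp = p'−p = (0.0319,-0.4767); α = Δx/Fx = (369/11560) / (369/578) = 1/20
check: Δy/Fy = (-5511/11560) / (-5511/578) = 1/20 ✓

α = 1/20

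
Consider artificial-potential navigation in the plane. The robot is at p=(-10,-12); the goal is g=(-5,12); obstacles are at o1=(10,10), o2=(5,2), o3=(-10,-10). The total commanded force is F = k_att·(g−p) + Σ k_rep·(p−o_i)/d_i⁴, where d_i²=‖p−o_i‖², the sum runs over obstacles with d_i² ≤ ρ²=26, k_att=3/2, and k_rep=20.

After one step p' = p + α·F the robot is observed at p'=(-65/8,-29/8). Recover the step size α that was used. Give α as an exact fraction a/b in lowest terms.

F_att = 3/2·(g−p) = 3/2·(5,24) = (7.5000,36.0000)
o1: d²=884 > ρ²=26 → inactive
o2: d²=421 > ρ²=26 → inactive
o3: d²=4 ≤ ρ²=26; F_rep = 20·(0,-2)/4² = (0.0000,-2.5000)
F = F_att + ΣF_rep = (7.5000,33.5000)
Δp = p'−p = (1.8750,8.3750); α = Δx/Fx = (15/8) / (15/2) = 1/4
check: Δy/Fy = (67/8) / (67/2) = 1/4 ✓

α = 1/4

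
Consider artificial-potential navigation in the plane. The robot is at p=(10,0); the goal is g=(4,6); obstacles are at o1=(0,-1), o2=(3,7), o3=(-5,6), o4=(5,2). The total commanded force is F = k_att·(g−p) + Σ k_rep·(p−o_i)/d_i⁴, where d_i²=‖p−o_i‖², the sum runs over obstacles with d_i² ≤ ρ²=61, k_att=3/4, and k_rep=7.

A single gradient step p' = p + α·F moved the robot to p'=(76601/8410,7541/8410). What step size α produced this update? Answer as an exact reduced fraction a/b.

F_att = 3/4·(g−p) = 3/4·(-6,6) = (-4.5000,4.5000)
o1: d²=101 > ρ²=61 → inactive
o2: d²=98 > ρ²=61 → inactive
o3: d²=261 > ρ²=61 → inactive
o4: d²=29 ≤ ρ²=61; F_rep = 7·(5,-2)/29² = (0.0416,-0.0166)
F = F_att + ΣF_rep = (-4.4584,4.4834)
Δp = p'−p = (-0.8917,0.8967); α = Δx/Fx = (-7499/8410) / (-7499/1682) = 1/5
check: Δy/Fy = (7541/8410) / (7541/1682) = 1/5 ✓

α = 1/5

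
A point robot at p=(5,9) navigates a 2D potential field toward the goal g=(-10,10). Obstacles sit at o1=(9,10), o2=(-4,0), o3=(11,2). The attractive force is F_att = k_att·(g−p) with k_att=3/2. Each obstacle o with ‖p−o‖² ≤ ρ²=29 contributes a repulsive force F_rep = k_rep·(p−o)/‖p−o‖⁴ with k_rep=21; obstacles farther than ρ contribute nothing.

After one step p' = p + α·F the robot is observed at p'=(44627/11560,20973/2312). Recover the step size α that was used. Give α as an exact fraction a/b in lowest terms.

F_att = 3/2·(g−p) = 3/2·(-15,1) = (-22.5000,1.5000)
o1: d²=17 ≤ ρ²=29; F_rep = 21·(-4,-1)/17² = (-0.2907,-0.0727)
o2: d²=162 > ρ²=29 → inactive
o3: d²=85 > ρ²=29 → inactive
F = F_att + ΣF_rep = (-22.7907,1.4273)
Δp = p'−p = (-1.1395,0.0714); α = Δx/Fx = (-13173/11560) / (-13173/578) = 1/20
check: Δy/Fy = (165/2312) / (825/578) = 1/20 ✓

α = 1/20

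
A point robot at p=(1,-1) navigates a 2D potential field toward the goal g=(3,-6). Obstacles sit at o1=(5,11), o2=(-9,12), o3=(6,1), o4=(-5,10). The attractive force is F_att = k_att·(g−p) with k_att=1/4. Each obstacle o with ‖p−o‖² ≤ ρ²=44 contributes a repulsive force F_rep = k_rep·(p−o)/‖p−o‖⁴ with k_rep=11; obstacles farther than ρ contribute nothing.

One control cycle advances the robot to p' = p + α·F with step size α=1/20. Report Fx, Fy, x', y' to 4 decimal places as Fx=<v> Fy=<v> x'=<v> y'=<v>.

Fx=0.4346 Fy=-1.2762 x'=1.0217 y'=-1.0638

F_att = 1/4·(g−p) = 1/4·(2,-5) = (0.5000,-1.2500)
o1: d²=160 > ρ²=44 → inactive
o2: d²=269 > ρ²=44 → inactive
o3: d²=29 ≤ ρ²=44; F_rep = 11·(-5,-2)/29² = (-0.0654,-0.0262)
o4: d²=157 > ρ²=44 → inactive
F = F_att + ΣF_rep = (0.4346,-1.2762)
p' = p + 1/20·F = (1.0217,-1.0638)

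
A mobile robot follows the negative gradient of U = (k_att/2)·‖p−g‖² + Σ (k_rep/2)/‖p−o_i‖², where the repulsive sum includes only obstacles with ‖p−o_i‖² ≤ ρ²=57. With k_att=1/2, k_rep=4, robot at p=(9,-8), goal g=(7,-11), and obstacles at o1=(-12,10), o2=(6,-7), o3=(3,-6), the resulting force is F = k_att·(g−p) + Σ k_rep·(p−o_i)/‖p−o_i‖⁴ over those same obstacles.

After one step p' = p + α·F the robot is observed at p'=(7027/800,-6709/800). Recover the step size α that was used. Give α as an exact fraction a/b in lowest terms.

F_att = 1/2·(g−p) = 1/2·(-2,-3) = (-1.0000,-1.5000)
o1: d²=765 > ρ²=57 → inactive
o2: d²=10 ≤ ρ²=57; F_rep = 4·(3,-1)/10² = (0.1200,-0.0400)
o3: d²=40 ≤ ρ²=57; F_rep = 4·(6,-2)/40² = (0.0150,-0.0050)
F = F_att + ΣF_rep = (-0.8650,-1.5450)
Δp = p'−p = (-0.2162,-0.3862); α = Δx/Fx = (-173/800) / (-173/200) = 1/4
check: Δy/Fy = (-309/800) / (-309/200) = 1/4 ✓

α = 1/4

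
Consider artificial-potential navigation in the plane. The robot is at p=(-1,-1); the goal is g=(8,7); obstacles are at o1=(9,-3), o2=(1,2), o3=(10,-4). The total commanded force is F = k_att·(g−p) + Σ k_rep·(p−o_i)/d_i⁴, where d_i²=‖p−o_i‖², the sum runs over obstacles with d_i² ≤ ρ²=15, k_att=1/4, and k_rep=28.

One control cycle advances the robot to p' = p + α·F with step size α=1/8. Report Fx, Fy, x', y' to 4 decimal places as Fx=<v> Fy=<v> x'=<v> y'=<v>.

F_att = 1/4·(g−p) = 1/4·(9,8) = (2.2500,2.0000)
o1: d²=104 > ρ²=15 → inactive
o2: d²=13 ≤ ρ²=15; F_rep = 28·(-2,-3)/13² = (-0.3314,-0.4970)
o3: d²=130 > ρ²=15 → inactive
F = F_att + ΣF_rep = (1.9186,1.5030)
p' = p + 1/8·F = (-0.7602,-0.8121)

Fx=1.9186 Fy=1.5030 x'=-0.7602 y'=-0.8121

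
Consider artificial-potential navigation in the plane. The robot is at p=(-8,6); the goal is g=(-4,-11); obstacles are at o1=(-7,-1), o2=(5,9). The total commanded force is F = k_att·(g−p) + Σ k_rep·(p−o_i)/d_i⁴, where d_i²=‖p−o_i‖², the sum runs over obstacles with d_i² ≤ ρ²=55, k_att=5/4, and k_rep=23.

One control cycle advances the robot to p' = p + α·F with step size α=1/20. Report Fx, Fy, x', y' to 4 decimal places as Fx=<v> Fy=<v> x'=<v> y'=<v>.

F_att = 5/4·(g−p) = 5/4·(4,-17) = (5.0000,-21.2500)
o1: d²=50 ≤ ρ²=55; F_rep = 23·(-1,7)/50² = (-0.0092,0.0644)
o2: d²=178 > ρ²=55 → inactive
F = F_att + ΣF_rep = (4.9908,-21.1856)
p' = p + 1/20·F = (-7.7505,4.9407)

Fx=4.9908 Fy=-21.1856 x'=-7.7505 y'=4.9407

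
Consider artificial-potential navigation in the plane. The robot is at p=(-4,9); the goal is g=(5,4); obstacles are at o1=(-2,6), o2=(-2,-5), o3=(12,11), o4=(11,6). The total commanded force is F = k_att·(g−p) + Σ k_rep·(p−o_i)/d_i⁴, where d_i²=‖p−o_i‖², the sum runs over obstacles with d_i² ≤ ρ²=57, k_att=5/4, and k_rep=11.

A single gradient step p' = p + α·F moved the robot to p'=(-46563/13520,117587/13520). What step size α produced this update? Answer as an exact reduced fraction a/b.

α = 1/20

F_att = 5/4·(g−p) = 5/4·(9,-5) = (11.2500,-6.2500)
o1: d²=13 ≤ ρ²=57; F_rep = 11·(-2,3)/13² = (-0.1302,0.1953)
o2: d²=200 > ρ²=57 → inactive
o3: d²=260 > ρ²=57 → inactive
o4: d²=234 > ρ²=57 → inactive
F = F_att + ΣF_rep = (11.1198,-6.0547)
Δp = p'−p = (0.5560,-0.3027); α = Δx/Fx = (7517/13520) / (7517/676) = 1/20
check: Δy/Fy = (-4093/13520) / (-4093/676) = 1/20 ✓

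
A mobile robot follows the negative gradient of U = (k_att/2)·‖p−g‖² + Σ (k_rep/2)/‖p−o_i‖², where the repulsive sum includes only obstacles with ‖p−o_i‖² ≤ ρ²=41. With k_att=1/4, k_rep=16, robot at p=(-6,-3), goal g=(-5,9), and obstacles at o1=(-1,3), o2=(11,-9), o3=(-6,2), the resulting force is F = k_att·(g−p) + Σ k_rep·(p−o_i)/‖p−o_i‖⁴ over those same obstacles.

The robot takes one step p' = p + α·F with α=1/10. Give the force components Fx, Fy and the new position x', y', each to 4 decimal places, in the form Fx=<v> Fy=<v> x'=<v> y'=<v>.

F_att = 1/4·(g−p) = 1/4·(1,12) = (0.2500,3.0000)
o1: d²=61 > ρ²=41 → inactive
o2: d²=325 > ρ²=41 → inactive
o3: d²=25 ≤ ρ²=41; F_rep = 16·(0,-5)/25² = (0.0000,-0.1280)
F = F_att + ΣF_rep = (0.2500,2.8720)
p' = p + 1/10·F = (-5.9750,-2.7128)

Fx=0.2500 Fy=2.8720 x'=-5.9750 y'=-2.7128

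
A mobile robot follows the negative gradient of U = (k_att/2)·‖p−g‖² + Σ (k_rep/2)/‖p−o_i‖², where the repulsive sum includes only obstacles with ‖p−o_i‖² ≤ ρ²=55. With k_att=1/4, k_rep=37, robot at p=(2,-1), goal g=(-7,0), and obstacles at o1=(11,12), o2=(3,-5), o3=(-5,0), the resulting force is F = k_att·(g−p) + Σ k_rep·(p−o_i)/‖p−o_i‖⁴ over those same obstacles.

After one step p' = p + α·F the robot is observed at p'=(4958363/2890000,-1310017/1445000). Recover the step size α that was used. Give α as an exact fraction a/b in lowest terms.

α = 1/8

F_att = 1/4·(g−p) = 1/4·(-9,1) = (-2.2500,0.2500)
o1: d²=250 > ρ²=55 → inactive
o2: d²=17 ≤ ρ²=55; F_rep = 37·(-1,4)/17² = (-0.1280,0.5121)
o3: d²=50 ≤ ρ²=55; F_rep = 37·(7,-1)/50² = (0.1036,-0.0148)
F = F_att + ΣF_rep = (-2.2744,0.7473)
Δp = p'−p = (-0.2843,0.0934); α = Δx/Fx = (-821637/2890000) / (-821637/361250) = 1/8
check: Δy/Fy = (134983/1445000) / (134983/180625) = 1/8 ✓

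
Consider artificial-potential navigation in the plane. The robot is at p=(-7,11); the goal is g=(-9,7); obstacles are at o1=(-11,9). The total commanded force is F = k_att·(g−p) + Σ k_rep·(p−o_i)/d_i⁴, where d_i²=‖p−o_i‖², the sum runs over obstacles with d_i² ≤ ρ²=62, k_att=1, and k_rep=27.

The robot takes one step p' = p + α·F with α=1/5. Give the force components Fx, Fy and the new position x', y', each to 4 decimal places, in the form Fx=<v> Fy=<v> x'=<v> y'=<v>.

Fx=-1.7300 Fy=-3.8650 x'=-7.3460 y'=10.2270

F_att = 1·(g−p) = 1·(-2,-4) = (-2.0000,-4.0000)
o1: d²=20 ≤ ρ²=62; F_rep = 27·(4,2)/20² = (0.2700,0.1350)
F = F_att + ΣF_rep = (-1.7300,-3.8650)
p' = p + 1/5·F = (-7.3460,10.2270)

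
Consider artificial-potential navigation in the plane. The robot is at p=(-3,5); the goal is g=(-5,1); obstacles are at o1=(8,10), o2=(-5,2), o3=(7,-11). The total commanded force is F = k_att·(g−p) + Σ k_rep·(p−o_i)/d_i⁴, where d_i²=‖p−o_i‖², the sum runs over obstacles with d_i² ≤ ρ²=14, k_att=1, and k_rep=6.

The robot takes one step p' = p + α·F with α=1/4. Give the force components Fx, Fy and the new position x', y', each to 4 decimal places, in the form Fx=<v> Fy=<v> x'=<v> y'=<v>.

Fx=-1.9290 Fy=-3.8935 x'=-3.4822 y'=4.0266

F_att = 1·(g−p) = 1·(-2,-4) = (-2.0000,-4.0000)
o1: d²=146 > ρ²=14 → inactive
o2: d²=13 ≤ ρ²=14; F_rep = 6·(2,3)/13² = (0.0710,0.1065)
o3: d²=356 > ρ²=14 → inactive
F = F_att + ΣF_rep = (-1.9290,-3.8935)
p' = p + 1/4·F = (-3.4822,4.0266)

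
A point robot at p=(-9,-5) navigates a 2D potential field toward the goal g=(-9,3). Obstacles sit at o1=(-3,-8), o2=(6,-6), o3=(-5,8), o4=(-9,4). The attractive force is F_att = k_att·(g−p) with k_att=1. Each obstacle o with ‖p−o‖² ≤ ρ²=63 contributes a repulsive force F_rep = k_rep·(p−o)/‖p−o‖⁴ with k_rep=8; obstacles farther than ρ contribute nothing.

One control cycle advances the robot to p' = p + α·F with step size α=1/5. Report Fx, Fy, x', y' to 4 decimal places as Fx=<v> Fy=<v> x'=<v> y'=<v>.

F_att = 1·(g−p) = 1·(0,8) = (0.0000,8.0000)
o1: d²=45 ≤ ρ²=63; F_rep = 8·(-6,3)/45² = (-0.0237,0.0119)
o2: d²=226 > ρ²=63 → inactive
o3: d²=185 > ρ²=63 → inactive
o4: d²=81 > ρ²=63 → inactive
F = F_att + ΣF_rep = (-0.0237,8.0119)
p' = p + 1/5·F = (-9.0047,-3.3976)

Fx=-0.0237 Fy=8.0119 x'=-9.0047 y'=-3.3976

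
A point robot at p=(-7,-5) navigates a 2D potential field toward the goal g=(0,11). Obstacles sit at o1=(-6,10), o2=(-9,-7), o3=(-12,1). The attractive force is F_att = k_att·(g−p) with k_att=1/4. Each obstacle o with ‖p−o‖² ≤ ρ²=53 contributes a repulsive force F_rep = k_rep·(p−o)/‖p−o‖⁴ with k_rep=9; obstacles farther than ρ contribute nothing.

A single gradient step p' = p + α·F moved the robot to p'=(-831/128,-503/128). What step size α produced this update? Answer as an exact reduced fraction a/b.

α = 1/4

F_att = 1/4·(g−p) = 1/4·(7,16) = (1.7500,4.0000)
o1: d²=226 > ρ²=53 → inactive
o2: d²=8 ≤ ρ²=53; F_rep = 9·(2,2)/8² = (0.2812,0.2812)
o3: d²=61 > ρ²=53 → inactive
F = F_att + ΣF_rep = (2.0312,4.2812)
Δp = p'−p = (0.5078,1.0703); α = Δx/Fx = (65/128) / (65/32) = 1/4
check: Δy/Fy = (137/128) / (137/32) = 1/4 ✓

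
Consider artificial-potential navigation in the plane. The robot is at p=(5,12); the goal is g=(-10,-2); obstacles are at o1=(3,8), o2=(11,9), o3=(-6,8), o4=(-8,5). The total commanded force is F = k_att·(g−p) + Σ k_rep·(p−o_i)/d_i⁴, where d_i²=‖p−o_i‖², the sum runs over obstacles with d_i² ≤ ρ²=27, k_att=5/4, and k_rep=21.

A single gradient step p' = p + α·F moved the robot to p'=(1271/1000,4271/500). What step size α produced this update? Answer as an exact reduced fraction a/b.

F_att = 5/4·(g−p) = 5/4·(-15,-14) = (-18.7500,-17.5000)
o1: d²=20 ≤ ρ²=27; F_rep = 21·(2,4)/20² = (0.1050,0.2100)
o2: d²=45 > ρ²=27 → inactive
o3: d²=137 > ρ²=27 → inactive
o4: d²=218 > ρ²=27 → inactive
F = F_att + ΣF_rep = (-18.6450,-17.2900)
Δp = p'−p = (-3.7290,-3.4580); α = Δx/Fx = (-3729/1000) / (-3729/200) = 1/5
check: Δy/Fy = (-1729/500) / (-1729/100) = 1/5 ✓

α = 1/5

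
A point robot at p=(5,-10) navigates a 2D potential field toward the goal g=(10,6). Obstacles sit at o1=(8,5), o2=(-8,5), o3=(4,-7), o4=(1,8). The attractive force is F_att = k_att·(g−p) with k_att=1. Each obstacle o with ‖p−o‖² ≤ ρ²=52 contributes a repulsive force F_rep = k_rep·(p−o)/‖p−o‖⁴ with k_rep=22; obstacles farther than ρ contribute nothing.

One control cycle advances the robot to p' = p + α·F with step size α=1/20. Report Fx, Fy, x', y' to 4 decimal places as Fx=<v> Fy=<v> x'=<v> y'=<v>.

F_att = 1·(g−p) = 1·(5,16) = (5.0000,16.0000)
o1: d²=234 > ρ²=52 → inactive
o2: d²=394 > ρ²=52 → inactive
o3: d²=10 ≤ ρ²=52; F_rep = 22·(1,-3)/10² = (0.2200,-0.6600)
o4: d²=340 > ρ²=52 → inactive
F = F_att + ΣF_rep = (5.2200,15.3400)
p' = p + 1/20·F = (5.2610,-9.2330)

Fx=5.2200 Fy=15.3400 x'=5.2610 y'=-9.2330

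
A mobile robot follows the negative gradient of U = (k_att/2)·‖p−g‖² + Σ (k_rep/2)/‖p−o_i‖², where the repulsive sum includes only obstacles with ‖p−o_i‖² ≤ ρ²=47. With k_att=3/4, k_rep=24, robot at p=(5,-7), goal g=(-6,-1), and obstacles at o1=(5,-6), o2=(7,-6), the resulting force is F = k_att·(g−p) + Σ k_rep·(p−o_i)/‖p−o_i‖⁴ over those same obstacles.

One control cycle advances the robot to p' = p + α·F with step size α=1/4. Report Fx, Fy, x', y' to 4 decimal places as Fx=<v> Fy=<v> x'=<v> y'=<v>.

Fx=-10.1700 Fy=-20.4600 x'=2.4575 y'=-12.1150

F_att = 3/4·(g−p) = 3/4·(-11,6) = (-8.2500,4.5000)
o1: d²=1 ≤ ρ²=47; F_rep = 24·(0,-1)/1² = (0.0000,-24.0000)
o2: d²=5 ≤ ρ²=47; F_rep = 24·(-2,-1)/5² = (-1.9200,-0.9600)
F = F_att + ΣF_rep = (-10.1700,-20.4600)
p' = p + 1/4·F = (2.4575,-12.1150)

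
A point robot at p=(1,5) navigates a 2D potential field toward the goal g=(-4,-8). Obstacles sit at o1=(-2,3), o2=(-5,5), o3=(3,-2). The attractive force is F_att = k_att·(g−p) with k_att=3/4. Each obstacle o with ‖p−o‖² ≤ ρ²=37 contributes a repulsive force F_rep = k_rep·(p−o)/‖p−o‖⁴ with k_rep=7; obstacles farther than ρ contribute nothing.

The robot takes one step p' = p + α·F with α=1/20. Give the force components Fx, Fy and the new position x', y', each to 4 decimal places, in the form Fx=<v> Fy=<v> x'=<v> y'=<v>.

Fx=-3.5933 Fy=-9.6672 x'=0.8203 y'=4.5166

F_att = 3/4·(g−p) = 3/4·(-5,-13) = (-3.7500,-9.7500)
o1: d²=13 ≤ ρ²=37; F_rep = 7·(3,2)/13² = (0.1243,0.0828)
o2: d²=36 ≤ ρ²=37; F_rep = 7·(6,0)/36² = (0.0324,0.0000)
o3: d²=53 > ρ²=37 → inactive
F = F_att + ΣF_rep = (-3.5933,-9.6672)
p' = p + 1/20·F = (0.8203,4.5166)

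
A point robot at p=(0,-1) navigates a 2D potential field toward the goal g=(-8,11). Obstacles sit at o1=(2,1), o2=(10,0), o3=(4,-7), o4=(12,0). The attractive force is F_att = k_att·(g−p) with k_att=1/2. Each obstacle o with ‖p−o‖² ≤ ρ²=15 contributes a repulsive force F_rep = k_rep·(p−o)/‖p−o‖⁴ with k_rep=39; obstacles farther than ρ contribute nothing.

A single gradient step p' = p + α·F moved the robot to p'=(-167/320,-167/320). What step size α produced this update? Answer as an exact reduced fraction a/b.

F_att = 1/2·(g−p) = 1/2·(-8,12) = (-4.0000,6.0000)
o1: d²=8 ≤ ρ²=15; F_rep = 39·(-2,-2)/8² = (-1.2188,-1.2188)
o2: d²=101 > ρ²=15 → inactive
o3: d²=52 > ρ²=15 → inactive
o4: d²=145 > ρ²=15 → inactive
F = F_att + ΣF_rep = (-5.2188,4.7812)
Δp = p'−p = (-0.5219,0.4781); α = Δx/Fx = (-167/320) / (-167/32) = 1/10
check: Δy/Fy = (153/320) / (153/32) = 1/10 ✓

α = 1/10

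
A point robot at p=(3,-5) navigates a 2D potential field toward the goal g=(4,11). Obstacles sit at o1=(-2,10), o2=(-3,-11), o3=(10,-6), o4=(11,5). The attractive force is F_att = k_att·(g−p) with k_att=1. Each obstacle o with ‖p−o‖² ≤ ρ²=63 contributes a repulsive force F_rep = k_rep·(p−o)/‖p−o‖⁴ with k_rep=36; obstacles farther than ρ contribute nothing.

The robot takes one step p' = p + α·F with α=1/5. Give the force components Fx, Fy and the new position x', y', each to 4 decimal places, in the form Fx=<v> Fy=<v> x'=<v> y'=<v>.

F_att = 1·(g−p) = 1·(1,16) = (1.0000,16.0000)
o1: d²=250 > ρ²=63 → inactive
o2: d²=72 > ρ²=63 → inactive
o3: d²=50 ≤ ρ²=63; F_rep = 36·(-7,1)/50² = (-0.1008,0.0144)
o4: d²=164 > ρ²=63 → inactive
F = F_att + ΣF_rep = (0.8992,16.0144)
p' = p + 1/5·F = (3.1798,-1.7971)

Fx=0.8992 Fy=16.0144 x'=3.1798 y'=-1.7971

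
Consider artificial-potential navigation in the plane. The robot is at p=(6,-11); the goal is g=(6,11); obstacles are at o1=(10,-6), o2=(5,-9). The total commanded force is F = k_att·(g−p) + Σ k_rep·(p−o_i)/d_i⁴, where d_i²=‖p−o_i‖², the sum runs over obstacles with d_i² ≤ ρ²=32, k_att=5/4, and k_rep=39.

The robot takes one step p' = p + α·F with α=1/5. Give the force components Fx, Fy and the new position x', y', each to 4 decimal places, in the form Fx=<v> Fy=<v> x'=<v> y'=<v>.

Fx=1.5600 Fy=24.3800 x'=6.3120 y'=-6.1240

F_att = 5/4·(g−p) = 5/4·(0,22) = (0.0000,27.5000)
o1: d²=41 > ρ²=32 → inactive
o2: d²=5 ≤ ρ²=32; F_rep = 39·(1,-2)/5² = (1.5600,-3.1200)
F = F_att + ΣF_rep = (1.5600,24.3800)
p' = p + 1/5·F = (6.3120,-6.1240)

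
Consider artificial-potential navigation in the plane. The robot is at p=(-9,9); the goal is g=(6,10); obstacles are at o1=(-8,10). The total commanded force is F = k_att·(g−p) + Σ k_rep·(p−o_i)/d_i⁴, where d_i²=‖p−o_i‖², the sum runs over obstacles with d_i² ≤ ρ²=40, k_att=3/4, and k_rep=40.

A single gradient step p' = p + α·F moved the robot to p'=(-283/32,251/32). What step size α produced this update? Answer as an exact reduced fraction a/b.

α = 1/8

F_att = 3/4·(g−p) = 3/4·(15,1) = (11.2500,0.7500)
o1: d²=2 ≤ ρ²=40; F_rep = 40·(-1,-1)/2² = (-10.0000,-10.0000)
F = F_att + ΣF_rep = (1.2500,-9.2500)
Δp = p'−p = (0.1562,-1.1562); α = Δx/Fx = (5/32) / (5/4) = 1/8
check: Δy/Fy = (-37/32) / (-37/4) = 1/8 ✓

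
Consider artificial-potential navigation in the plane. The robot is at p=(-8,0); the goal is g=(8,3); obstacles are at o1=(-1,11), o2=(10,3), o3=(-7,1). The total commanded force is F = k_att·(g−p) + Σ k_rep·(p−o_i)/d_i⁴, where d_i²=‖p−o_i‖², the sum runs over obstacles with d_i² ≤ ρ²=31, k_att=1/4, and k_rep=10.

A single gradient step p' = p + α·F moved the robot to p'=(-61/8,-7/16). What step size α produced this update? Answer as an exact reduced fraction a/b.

F_att = 1/4·(g−p) = 1/4·(16,3) = (4.0000,0.7500)
o1: d²=170 > ρ²=31 → inactive
o2: d²=333 > ρ²=31 → inactive
o3: d²=2 ≤ ρ²=31; F_rep = 10·(-1,-1)/2² = (-2.5000,-2.5000)
F = F_att + ΣF_rep = (1.5000,-1.7500)
Δp = p'−p = (0.3750,-0.4375); α = Δx/Fx = (3/8) / (3/2) = 1/4
check: Δy/Fy = (-7/16) / (-7/4) = 1/4 ✓

α = 1/4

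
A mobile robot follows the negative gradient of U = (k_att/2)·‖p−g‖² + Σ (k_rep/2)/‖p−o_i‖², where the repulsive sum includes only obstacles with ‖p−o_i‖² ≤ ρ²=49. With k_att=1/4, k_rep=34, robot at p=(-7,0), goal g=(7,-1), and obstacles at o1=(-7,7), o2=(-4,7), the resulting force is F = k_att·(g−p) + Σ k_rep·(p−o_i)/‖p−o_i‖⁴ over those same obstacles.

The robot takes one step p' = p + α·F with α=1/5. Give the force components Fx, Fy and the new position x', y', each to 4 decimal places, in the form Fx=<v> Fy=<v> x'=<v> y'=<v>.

Fx=3.5000 Fy=-0.3491 x'=-6.3000 y'=-0.0698

F_att = 1/4·(g−p) = 1/4·(14,-1) = (3.5000,-0.2500)
o1: d²=49 ≤ ρ²=49; F_rep = 34·(0,-7)/49² = (0.0000,-0.0991)
o2: d²=58 > ρ²=49 → inactive
F = F_att + ΣF_rep = (3.5000,-0.3491)
p' = p + 1/5·F = (-6.3000,-0.0698)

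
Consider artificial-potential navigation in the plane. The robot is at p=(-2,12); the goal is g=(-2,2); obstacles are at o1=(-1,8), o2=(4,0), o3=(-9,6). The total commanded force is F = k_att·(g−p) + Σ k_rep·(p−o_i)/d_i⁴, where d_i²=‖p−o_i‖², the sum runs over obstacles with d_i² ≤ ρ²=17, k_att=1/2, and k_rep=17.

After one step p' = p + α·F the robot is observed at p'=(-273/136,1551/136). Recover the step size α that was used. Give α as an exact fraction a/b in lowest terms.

α = 1/8

F_att = 1/2·(g−p) = 1/2·(0,-10) = (0.0000,-5.0000)
o1: d²=17 ≤ ρ²=17; F_rep = 17·(-1,4)/17² = (-0.0588,0.2353)
o2: d²=180 > ρ²=17 → inactive
o3: d²=85 > ρ²=17 → inactive
F = F_att + ΣF_rep = (-0.0588,-4.7647)
Δp = p'−p = (-0.0074,-0.5956); α = Δx/Fx = (-1/136) / (-1/17) = 1/8
check: Δy/Fy = (-81/136) / (-81/17) = 1/8 ✓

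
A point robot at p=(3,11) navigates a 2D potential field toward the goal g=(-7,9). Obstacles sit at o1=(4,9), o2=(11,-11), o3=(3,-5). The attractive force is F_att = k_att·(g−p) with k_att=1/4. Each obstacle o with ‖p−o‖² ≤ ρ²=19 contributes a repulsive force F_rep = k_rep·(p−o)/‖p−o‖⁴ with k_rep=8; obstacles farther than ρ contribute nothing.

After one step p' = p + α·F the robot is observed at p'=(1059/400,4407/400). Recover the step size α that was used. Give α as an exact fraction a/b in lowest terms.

F_att = 1/4·(g−p) = 1/4·(-10,-2) = (-2.5000,-0.5000)
o1: d²=5 ≤ ρ²=19; F_rep = 8·(-1,2)/5² = (-0.3200,0.6400)
o2: d²=548 > ρ²=19 → inactive
o3: d²=256 > ρ²=19 → inactive
F = F_att + ΣF_rep = (-2.8200,0.1400)
Δp = p'−p = (-0.3525,0.0175); α = Δx/Fx = (-141/400) / (-141/50) = 1/8
check: Δy/Fy = (7/400) / (7/50) = 1/8 ✓

α = 1/8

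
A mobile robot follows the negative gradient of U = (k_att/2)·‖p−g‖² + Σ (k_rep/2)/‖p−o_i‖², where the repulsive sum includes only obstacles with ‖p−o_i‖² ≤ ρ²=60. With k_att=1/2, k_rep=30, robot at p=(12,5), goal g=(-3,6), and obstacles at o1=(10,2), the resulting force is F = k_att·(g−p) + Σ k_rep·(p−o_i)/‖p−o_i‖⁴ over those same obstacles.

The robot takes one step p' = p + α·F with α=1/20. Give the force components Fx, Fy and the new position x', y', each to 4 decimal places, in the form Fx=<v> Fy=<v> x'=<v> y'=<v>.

Fx=-7.1450 Fy=1.0325 x'=11.6428 y'=5.0516

F_att = 1/2·(g−p) = 1/2·(-15,1) = (-7.5000,0.5000)
o1: d²=13 ≤ ρ²=60; F_rep = 30·(2,3)/13² = (0.3550,0.5325)
F = F_att + ΣF_rep = (-7.1450,1.0325)
p' = p + 1/20·F = (11.6428,5.0516)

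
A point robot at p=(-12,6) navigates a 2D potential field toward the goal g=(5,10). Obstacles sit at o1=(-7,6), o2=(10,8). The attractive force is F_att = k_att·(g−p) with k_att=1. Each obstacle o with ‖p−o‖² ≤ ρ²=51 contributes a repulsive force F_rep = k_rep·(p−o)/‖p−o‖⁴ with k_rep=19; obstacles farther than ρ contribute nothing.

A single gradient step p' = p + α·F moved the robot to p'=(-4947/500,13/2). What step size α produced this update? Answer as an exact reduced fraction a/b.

α = 1/8

F_att = 1·(g−p) = 1·(17,4) = (17.0000,4.0000)
o1: d²=25 ≤ ρ²=51; F_rep = 19·(-5,0)/25² = (-0.1520,0.0000)
o2: d²=488 > ρ²=51 → inactive
F = F_att + ΣF_rep = (16.8480,4.0000)
Δp = p'−p = (2.1060,0.5000); α = Δx/Fx = (1053/500) / (2106/125) = 1/8
check: Δy/Fy = (1/2) / (4) = 1/8 ✓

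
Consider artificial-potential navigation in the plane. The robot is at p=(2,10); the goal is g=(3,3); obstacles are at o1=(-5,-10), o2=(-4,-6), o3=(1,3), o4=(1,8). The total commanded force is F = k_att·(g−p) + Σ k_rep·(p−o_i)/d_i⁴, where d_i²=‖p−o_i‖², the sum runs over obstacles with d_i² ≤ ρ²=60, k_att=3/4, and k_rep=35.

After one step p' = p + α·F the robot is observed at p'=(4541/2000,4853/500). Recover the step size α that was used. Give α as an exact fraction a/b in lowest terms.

α = 1/8

F_att = 3/4·(g−p) = 3/4·(1,-7) = (0.7500,-5.2500)
o1: d²=449 > ρ²=60 → inactive
o2: d²=292 > ρ²=60 → inactive
o3: d²=50 ≤ ρ²=60; F_rep = 35·(1,7)/50² = (0.0140,0.0980)
o4: d²=5 ≤ ρ²=60; F_rep = 35·(1,2)/5² = (1.4000,2.8000)
F = F_att + ΣF_rep = (2.1640,-2.3520)
Δp = p'−p = (0.2705,-0.2940); α = Δx/Fx = (541/2000) / (541/250) = 1/8
check: Δy/Fy = (-147/500) / (-294/125) = 1/8 ✓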